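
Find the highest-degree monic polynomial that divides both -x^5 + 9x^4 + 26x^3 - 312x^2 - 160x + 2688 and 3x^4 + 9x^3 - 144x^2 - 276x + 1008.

Repeated division with remainder:
  -x^5 + 9x^4 + 26x^3 - 312x^2 - 160x + 2688 = (-(1/3)x + 4)(3x^4 + 9x^3 - 144x^2 - 276x + 1008) + (-58x^3 + 172x^2 + 1280x - 1344)
  3x^4 + 9x^3 - 144x^2 - 276x + 1008 = (-(3/58)x - 519/1682)(-58x^3 + 172x^2 + 1280x - 1344) + (-(20790/841)x^2 + (41580/841)x + 498960/841)
  -58x^3 + 172x^2 + 1280x - 1344 = ((24389/10395)x - 3364/1485)(-(20790/841)x^2 + (41580/841)x + 498960/841) + (0)
Last nonzero remainder: -(20790/841)x^2 + (41580/841)x + 498960/841. Dividing through by -20790/841 gives the monic gcd x^2 - 2x - 24.

x^2 - 2x - 24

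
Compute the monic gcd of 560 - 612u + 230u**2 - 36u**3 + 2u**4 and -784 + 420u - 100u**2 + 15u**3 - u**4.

Apply the Euclidean algorithm:
  2u**4 - 36u**3 + 230u**2 - 612u + 560 = (-2)(-u**4 + 15u**3 - 100u**2 + 420u - 784) + (-6u**3 + 30u**2 + 228u - 1008)
  -u**4 + 15u**3 - 100u**2 + 420u - 784 = ((1/6)u - 5/3)(-6u**3 + 30u**2 + 228u - 1008) + (-88u**2 + 968u - 2464)
  -6u**3 + 30u**2 + 228u - 1008 = ((3/44)u + 9/22)(-88u**2 + 968u - 2464) + (0)
Last nonzero remainder: -88u**2 + 968u - 2464. Dividing through by -88 gives the monic gcd u**2 - 11u + 28.

28 - 11u + u**2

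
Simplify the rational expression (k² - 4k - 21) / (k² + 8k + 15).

(k - 7)/(k + 5)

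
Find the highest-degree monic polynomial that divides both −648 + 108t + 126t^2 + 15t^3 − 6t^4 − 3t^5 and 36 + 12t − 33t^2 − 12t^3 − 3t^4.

12 + 4t + t^2

Repeated division with remainder:
  −3t^5 − 6t^4 + 15t^3 + 126t^2 + 108t − 648 = (t − 2)(−3t^4 − 12t^3 − 33t^2 + 12t + 36) + (24t^3 + 48t^2 + 96t − 576)
  −3t^4 − 12t^3 − 33t^2 + 12t + 36 = (−(1/8)t − 1/4)(24t^3 + 48t^2 + 96t − 576) + (−9t^2 − 36t − 108)
  24t^3 + 48t^2 + 96t − 576 = (−(8/3)t + 16/3)(−9t^2 − 36t − 108) + (0)
Last nonzero remainder: −9t^2 − 36t − 108. Dividing through by −9 gives the monic gcd t^2 + 4t + 12.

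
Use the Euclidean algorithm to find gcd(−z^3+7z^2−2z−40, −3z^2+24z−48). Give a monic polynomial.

Repeated division with remainder:
  −z^3+7z^2−2z−40 = ((1/3)z+1/3)(−3z^2+24z−48) + (6z−24)
  −3z^2+24z−48 = (−(1/2)z+2)(6z−24) + (0)
Last nonzero remainder: 6z−24. Dividing through by 6 gives the monic gcd z−4.

z−4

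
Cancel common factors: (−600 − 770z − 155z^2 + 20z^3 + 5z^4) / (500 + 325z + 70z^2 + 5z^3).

Repeated division with remainder:
  5z^4 + 20z^3 − 155z^2 − 770z − 600 = (z − 10)(5z^3 + 70z^2 + 325z + 500) + (220z^2 + 1980z + 4400)
  5z^3 + 70z^2 + 325z + 500 = ((1/44)z + 5/44)(220z^2 + 1980z + 4400) + (0)
Last nonzero remainder: 220z^2 + 1980z + 4400. Dividing through by 220 gives the monic gcd z^2 + 9z + 20.
Cancel z^2 + 9z + 20 from numerator and denominator to get the reduced form.

(−6 − 5z + z^2)/(5 + z)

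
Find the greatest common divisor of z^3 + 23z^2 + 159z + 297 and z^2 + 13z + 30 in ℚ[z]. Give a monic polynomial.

Apply the Euclidean algorithm:
  z^3 + 23z^2 + 159z + 297 = (z + 10)(z^2 + 13z + 30) + (-z - 3)
  z^2 + 13z + 30 = (-z - 10)(-z - 3) + (0)
Last nonzero remainder: -z - 3. Dividing through by -1 gives the monic gcd z + 3.

z + 3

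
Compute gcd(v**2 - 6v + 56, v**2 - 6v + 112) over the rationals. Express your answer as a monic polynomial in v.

1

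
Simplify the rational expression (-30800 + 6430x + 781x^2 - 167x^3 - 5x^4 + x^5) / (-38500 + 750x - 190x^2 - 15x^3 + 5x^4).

By polynomial division,
  x^5 - 5x^4 - 167x^3 + 781x^2 + 6430x - 30800 = ((1/5)x - 2/5)(5x^4 - 15x^3 - 190x^2 + 750x - 38500) + (-135x^3 + 555x^2 + 14430x - 46200)
  5x^4 - 15x^3 - 190x^2 + 750x - 38500 = (-(1/27)x - 10/243)(-135x^3 + 555x^2 + 14430x - 46200) + ((29750/81)x^2 - (29750/81)x - 3272500/81)
  -135x^3 + 555x^2 + 14430x - 46200 = (-(2187/5950)x + 486/425)((29750/81)x^2 - (29750/81)x - 3272500/81) + (0)
Last nonzero remainder: (29750/81)x^2 - (29750/81)x - 3272500/81. Dividing through by 29750/81 gives the monic gcd x^2 - x - 110.
Cancel x^2 - x - 110 from numerator and denominator to get the reduced form.

(280 - 61x - 4x^2 + x^3)/(350 - 10x + 5x^2)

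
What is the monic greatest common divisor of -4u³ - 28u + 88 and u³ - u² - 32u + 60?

Repeated division with remainder:
  -4u³ - 28u + 88 = (-4)(u³ - u² - 32u + 60) + (-4u² - 156u + 328)
  u³ - u² - 32u + 60 = (-(1/4)u + 10)(-4u² - 156u + 328) + (1610u - 3220)
  -4u² - 156u + 328 = (-(2/805)u - 82/805)(1610u - 3220) + (0)
Last nonzero remainder: 1610u - 3220. Dividing through by 1610 gives the monic gcd u - 2.

u - 2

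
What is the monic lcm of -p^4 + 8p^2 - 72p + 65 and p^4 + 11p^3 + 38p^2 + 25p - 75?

p^6 + 7p^5 + 7p^4 + 16p^3 + 319p^2 + 625p - 975

Apply the Euclidean algorithm:
  -p^4 + 8p^2 - 72p + 65 = (-1)(p^4 + 11p^3 + 38p^2 + 25p - 75) + (11p^3 + 46p^2 - 47p - 10)
  p^4 + 11p^3 + 38p^2 + 25p - 75 = ((1/11)p + 75/121)(11p^3 + 46p^2 - 47p - 10) + ((1665/121)p^2 + (6660/121)p - 8325/121)
  11p^3 + 46p^2 - 47p - 10 = ((1331/1665)p + 242/1665)((1665/121)p^2 + (6660/121)p - 8325/121) + (0)
Last nonzero remainder: (1665/121)p^2 + (6660/121)p - 8325/121. Dividing through by 1665/121 gives the monic gcd p^2 + 4p - 5.
Then lcm(f, g) = f·g / gcd(f, g); expanding and making the result monic gives the answer.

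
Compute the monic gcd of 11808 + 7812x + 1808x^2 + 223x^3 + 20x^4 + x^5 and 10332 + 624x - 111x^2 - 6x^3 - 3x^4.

492 + 100x + 9x^2 + x^3

Euclidean algorithm in ℚ[x]:
  x^5 + 20x^4 + 223x^3 + 1808x^2 + 7812x + 11808 = (-(1/3)x - 6)(-3x^4 - 6x^3 - 111x^2 + 624x + 10332) + (150x^3 + 1350x^2 + 15000x + 73800)
  -3x^4 - 6x^3 - 111x^2 + 624x + 10332 = (-(1/50)x + 7/50)(150x^3 + 1350x^2 + 15000x + 73800) + (0)
Last nonzero remainder: 150x^3 + 1350x^2 + 15000x + 73800. Dividing through by 150 gives the monic gcd x^3 + 9x^2 + 100x + 492.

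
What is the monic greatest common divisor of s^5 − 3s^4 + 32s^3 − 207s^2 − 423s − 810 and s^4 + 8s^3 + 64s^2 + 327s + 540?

Repeated division with remainder:
  s^5 − 3s^4 + 32s^3 − 207s^2 − 423s − 810 = (s − 11)(s^4 + 8s^3 + 64s^2 + 327s + 540) + (56s^3 + 170s^2 + 2634s + 5130)
  s^4 + 8s^3 + 64s^2 + 327s + 540 = ((1/56)s + 139/1568)(56s^3 + 170s^2 + 2634s + 5130) + ((1485/784)s^2 + (1485/784)s + 66825/784)
  56s^3 + 170s^2 + 2634s + 5130 = ((43904/1485)s + 29792/495)((1485/784)s^2 + (1485/784)s + 66825/784) + (0)
Last nonzero remainder: (1485/784)s^2 + (1485/784)s + 66825/784. Dividing through by 1485/784 gives the monic gcd s^2 + s + 45.

s^2 + s + 45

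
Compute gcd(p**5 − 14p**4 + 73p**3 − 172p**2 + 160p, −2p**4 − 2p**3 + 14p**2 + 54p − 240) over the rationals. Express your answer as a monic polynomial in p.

p**2 − 5p + 8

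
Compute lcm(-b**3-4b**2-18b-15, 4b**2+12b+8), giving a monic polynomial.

Euclidean algorithm in ℚ[b]:
  -b**3-4b**2-18b-15 = (-(1/4)b-1/4)(4b**2+12b+8) + (-13b-13)
  4b**2+12b+8 = (-(4/13)b-8/13)(-13b-13) + (0)
Last nonzero remainder: -13b-13. Dividing through by -13 gives the monic gcd b+1.
Then lcm(f, g) = f·g / gcd(f, g); expanding and making the result monic gives the answer.

b**4+6b**3+26b**2+51b+30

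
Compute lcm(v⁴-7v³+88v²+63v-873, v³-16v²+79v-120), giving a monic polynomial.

v⁶-20v⁵+219v⁴-1361v³+1828v²+13869v-34920

Repeated division with remainder:
  v⁴-7v³+88v²+63v-873 = (v+9)(v³-16v²+79v-120) + (153v²-528v+207)
  v³-16v²+79v-120 = ((1/153)v-640/7803)(153v²-528v+207) + ((89320/2601)v-89320/867)
  153v²-528v+207 = ((397953/89320)v-179469/89320)((89320/2601)v-89320/867) + (0)
Last nonzero remainder: (89320/2601)v-89320/867. Dividing through by 89320/2601 gives the monic gcd v-3.
Then lcm(f, g) = f·g / gcd(f, g); expanding and making the result monic gives the answer.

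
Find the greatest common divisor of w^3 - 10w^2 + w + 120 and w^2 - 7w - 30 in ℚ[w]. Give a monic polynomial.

w + 3

Repeated division with remainder:
  w^3 - 10w^2 + w + 120 = (w - 3)(w^2 - 7w - 30) + (10w + 30)
  w^2 - 7w - 30 = ((1/10)w - 1)(10w + 30) + (0)
Last nonzero remainder: 10w + 30. Dividing through by 10 gives the monic gcd w + 3.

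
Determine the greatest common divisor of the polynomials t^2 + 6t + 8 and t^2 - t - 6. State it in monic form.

Repeated division with remainder:
  t^2 + 6t + 8 = (t^2 - t - 6) + (7t + 14)
  t^2 - t - 6 = ((1/7)t - 3/7)(7t + 14) + (0)
Last nonzero remainder: 7t + 14. Dividing through by 7 gives the monic gcd t + 2.

t + 2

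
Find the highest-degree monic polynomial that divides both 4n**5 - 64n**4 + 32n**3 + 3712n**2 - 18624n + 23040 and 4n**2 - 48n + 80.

n**2 - 12n + 20

Repeated division with remainder:
  4n**5 - 64n**4 + 32n**3 + 3712n**2 - 18624n + 23040 = (n**3 - 4n**2 - 60n + 288)(4n**2 - 48n + 80) + (0)
Last nonzero remainder: 4n**2 - 48n + 80. Dividing through by 4 gives the monic gcd n**2 - 12n + 20.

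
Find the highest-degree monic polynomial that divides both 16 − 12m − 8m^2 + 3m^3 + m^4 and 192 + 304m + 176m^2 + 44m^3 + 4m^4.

8 + 6m + m^2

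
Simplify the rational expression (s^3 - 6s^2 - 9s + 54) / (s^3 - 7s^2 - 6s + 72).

(s - 3)/(s - 4)

Euclidean algorithm in ℚ[s]:
  s^3 - 6s^2 - 9s + 54 = (s^3 - 7s^2 - 6s + 72) + (s^2 - 3s - 18)
  s^3 - 7s^2 - 6s + 72 = (s - 4)(s^2 - 3s - 18) + (0)
The last nonzero remainder s^2 - 3s - 18 is already monic.
Cancel s^2 - 3s - 18 from numerator and denominator to get the reduced form.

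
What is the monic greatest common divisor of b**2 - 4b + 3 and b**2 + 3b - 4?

b - 1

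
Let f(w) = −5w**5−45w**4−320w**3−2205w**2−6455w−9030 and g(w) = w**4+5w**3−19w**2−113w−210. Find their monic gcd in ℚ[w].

By polynomial division,
  −5w**5−45w**4−320w**3−2205w**2−6455w−9030 = (−5w−20)(w**4+5w**3−19w**2−113w−210) + (−315w**3−3150w**2−9765w−13230)
  w**4+5w**3−19w**2−113w−210 = (−(1/315)w+1/63)(−315w**3−3150w**2−9765w−13230) + (0)
Last nonzero remainder: −315w**3−3150w**2−9765w−13230. Dividing through by −315 gives the monic gcd w**3+10w**2+31w+42.

w**3+10w**2+31w+42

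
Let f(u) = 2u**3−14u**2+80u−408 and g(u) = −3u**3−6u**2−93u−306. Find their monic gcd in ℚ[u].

u**2−u+34

Apply the Euclidean algorithm:
  2u**3−14u**2+80u−408 = (−2/3)(−3u**3−6u**2−93u−306) + (−18u**2+18u−612)
  −3u**3−6u**2−93u−306 = ((1/6)u+1/2)(−18u**2+18u−612) + (0)
Last nonzero remainder: −18u**2+18u−612. Dividing through by −18 gives the monic gcd u**2−u+34.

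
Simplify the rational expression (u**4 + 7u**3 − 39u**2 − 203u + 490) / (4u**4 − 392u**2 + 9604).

(u**2 − 7u + 10)/(4u**2 − 56u + 196)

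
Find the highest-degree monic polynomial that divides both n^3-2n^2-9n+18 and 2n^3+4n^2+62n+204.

Euclidean algorithm in ℚ[n]:
  n^3-2n^2-9n+18 = (1/2)(2n^3+4n^2+62n+204) + (-4n^2-40n-84)
  2n^3+4n^2+62n+204 = (-(1/2)n+4)(-4n^2-40n-84) + (180n+540)
  -4n^2-40n-84 = (-(1/45)n-7/45)(180n+540) + (0)
Last nonzero remainder: 180n+540. Dividing through by 180 gives the monic gcd n+3.

n+3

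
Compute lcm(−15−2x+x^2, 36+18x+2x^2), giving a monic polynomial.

By polynomial division,
  x^2−2x−15 = (1/2)(2x^2+18x+36) + (−11x−33)
  2x^2+18x+36 = (−(2/11)x−12/11)(−11x−33) + (0)
Last nonzero remainder: −11x−33. Dividing through by −11 gives the monic gcd x+3.
Then lcm(f, g) = f·g / gcd(f, g); expanding and making the result monic gives the answer.

−90−27x+4x^2+x^3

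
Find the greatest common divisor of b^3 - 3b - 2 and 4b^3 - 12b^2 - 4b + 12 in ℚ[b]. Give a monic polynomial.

b + 1

By polynomial division,
  b^3 - 3b - 2 = (1/4)(4b^3 - 12b^2 - 4b + 12) + (3b^2 - 2b - 5)
  4b^3 - 12b^2 - 4b + 12 = ((4/3)b - 28/9)(3b^2 - 2b - 5) + (-(32/9)b - 32/9)
  3b^2 - 2b - 5 = (-(27/32)b + 45/32)(-(32/9)b - 32/9) + (0)
Last nonzero remainder: -(32/9)b - 32/9. Dividing through by -32/9 gives the monic gcd b + 1.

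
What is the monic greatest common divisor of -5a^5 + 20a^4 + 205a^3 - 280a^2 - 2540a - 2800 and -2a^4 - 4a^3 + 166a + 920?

a^2 - a - 20

By polynomial division,
  -5a^5 + 20a^4 + 205a^3 - 280a^2 - 2540a - 2800 = ((5/2)a - 15)(-2a^4 - 4a^3 + 166a + 920) + (145a^3 - 695a^2 - 2350a + 11000)
  -2a^4 - 4a^3 + 166a + 920 = (-(2/145)a - 394/4205)(145a^3 - 695a^2 - 2350a + 11000) + (-(82026/841)a^2 + (82026/841)a + 1640520/841)
  145a^3 - 695a^2 - 2350a + 11000 = (-(121945/82026)a + 231275/41013)(-(82026/841)a^2 + (82026/841)a + 1640520/841) + (0)
Last nonzero remainder: -(82026/841)a^2 + (82026/841)a + 1640520/841. Dividing through by -82026/841 gives the monic gcd a^2 - a - 20.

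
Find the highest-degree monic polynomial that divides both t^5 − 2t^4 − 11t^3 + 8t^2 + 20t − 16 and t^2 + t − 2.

Euclidean algorithm in ℚ[t]:
  t^5 − 2t^4 − 11t^3 + 8t^2 + 20t − 16 = (t^3 − 3t^2 − 6t + 8)(t^2 + t − 2) + (0)
The last nonzero remainder t^2 + t − 2 is already monic.

t^2 + t − 2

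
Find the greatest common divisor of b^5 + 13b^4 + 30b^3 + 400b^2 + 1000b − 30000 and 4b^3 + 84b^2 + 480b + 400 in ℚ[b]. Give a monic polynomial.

Repeated division with remainder:
  b^5 + 13b^4 + 30b^3 + 400b^2 + 1000b − 30000 = ((1/4)b^2 − 2b + 39/2)(4b^3 + 84b^2 + 480b + 400) + (−378b^2 − 7560b − 37800)
  4b^3 + 84b^2 + 480b + 400 = (−(2/189)b − 2/189)(−378b^2 − 7560b − 37800) + (0)
Last nonzero remainder: −378b^2 − 7560b − 37800. Dividing through by −378 gives the monic gcd b^2 + 20b + 100.

b^2 + 20b + 100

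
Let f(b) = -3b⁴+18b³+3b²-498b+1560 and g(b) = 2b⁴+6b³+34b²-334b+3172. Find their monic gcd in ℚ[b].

b²-7b+26

Euclidean algorithm in ℚ[b]:
  -3b⁴+18b³+3b²-498b+1560 = (-3/2)(2b⁴+6b³+34b²-334b+3172) + (27b³+54b²-999b+6318)
  2b⁴+6b³+34b²-334b+3172 = ((2/27)b+2/27)(27b³+54b²-999b+6318) + (104b²-728b+2704)
  27b³+54b²-999b+6318 = ((27/104)b+243/104)(104b²-728b+2704) + (0)
Last nonzero remainder: 104b²-728b+2704. Dividing through by 104 gives the monic gcd b²-7b+26.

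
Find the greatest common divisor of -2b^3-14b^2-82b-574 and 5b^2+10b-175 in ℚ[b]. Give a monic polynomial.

b+7

By polynomial division,
  -2b^3-14b^2-82b-574 = (-(2/5)b-2)(5b^2+10b-175) + (-132b-924)
  5b^2+10b-175 = (-(5/132)b+25/132)(-132b-924) + (0)
Last nonzero remainder: -132b-924. Dividing through by -132 gives the monic gcd b+7.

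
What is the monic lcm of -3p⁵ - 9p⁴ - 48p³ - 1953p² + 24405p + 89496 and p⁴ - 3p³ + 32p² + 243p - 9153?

p⁷ + 3p⁶ - 65p⁵ + 408p⁴ - 9431p³ - 82563p² + 658935p + 2416392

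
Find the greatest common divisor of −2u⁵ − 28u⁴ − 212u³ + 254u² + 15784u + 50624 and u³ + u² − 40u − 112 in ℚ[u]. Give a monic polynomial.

u² − 3u − 28

Repeated division with remainder:
  −2u⁵ − 28u⁴ − 212u³ + 254u² + 15784u + 50624 = (−2u² − 26u − 266)(u³ + u² − 40u − 112) + (−744u² + 2232u + 20832)
  u³ + u² − 40u − 112 = (−(1/744)u − 1/186)(−744u² + 2232u + 20832) + (0)
Last nonzero remainder: −744u² + 2232u + 20832. Dividing through by −744 gives the monic gcd u² − 3u − 28.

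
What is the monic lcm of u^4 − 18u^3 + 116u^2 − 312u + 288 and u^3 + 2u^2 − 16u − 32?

u^6 − 12u^5 + 16u^4 + 240u^3 − 656u^2 − 768u + 2304

Apply the Euclidean algorithm:
  u^4 − 18u^3 + 116u^2 − 312u + 288 = (u − 20)(u^3 + 2u^2 − 16u − 32) + (172u^2 − 600u − 352)
  u^3 + 2u^2 − 16u − 32 = ((1/172)u + 59/1849)(172u^2 − 600u − 352) + ((9600/1849)u − 38400/1849)
  172u^2 − 600u − 352 = ((79507/2400)u + 20339/1200)((9600/1849)u − 38400/1849) + (0)
Last nonzero remainder: (9600/1849)u − 38400/1849. Dividing through by 9600/1849 gives the monic gcd u − 4.
Then lcm(f, g) = f·g / gcd(f, g); expanding and making the result monic gives the answer.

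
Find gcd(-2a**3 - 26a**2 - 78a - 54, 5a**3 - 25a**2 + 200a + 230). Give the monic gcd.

a + 1

Repeated division with remainder:
  -2a**3 - 26a**2 - 78a - 54 = (-2/5)(5a**3 - 25a**2 + 200a + 230) + (-36a**2 + 2a + 38)
  5a**3 - 25a**2 + 200a + 230 = (-(5/36)a + 445/648)(-36a**2 + 2a + 38) + ((66065/324)a + 66065/324)
  -36a**2 + 2a + 38 = (-(11664/66065)a + 12312/66065)((66065/324)a + 66065/324) + (0)
Last nonzero remainder: (66065/324)a + 66065/324. Dividing through by 66065/324 gives the monic gcd a + 1.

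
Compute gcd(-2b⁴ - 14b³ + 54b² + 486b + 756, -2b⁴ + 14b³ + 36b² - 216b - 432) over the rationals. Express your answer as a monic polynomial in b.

By polynomial division,
  -2b⁴ - 14b³ + 54b² + 486b + 756 = (-2b⁴ + 14b³ + 36b² - 216b - 432) + (-28b³ + 18b² + 702b + 1188)
  -2b⁴ + 14b³ + 36b² - 216b - 432 = ((1/14)b - 89/196)(-28b³ + 18b² + 702b + 1188) + (-(585/98)b² + (1755/98)b + 5265/49)
  -28b³ + 18b² + 702b + 1188 = ((2744/585)b + 2156/195)(-(585/98)b² + (1755/98)b + 5265/49) + (0)
Last nonzero remainder: -(585/98)b² + (1755/98)b + 5265/49. Dividing through by -585/98 gives the monic gcd b² - 3b - 18.

b² - 3b - 18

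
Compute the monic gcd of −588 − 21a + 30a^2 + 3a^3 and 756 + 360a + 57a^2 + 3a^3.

7 + a

Euclidean algorithm in ℚ[a]:
  3a^3 + 30a^2 − 21a − 588 = (3a^3 + 57a^2 + 360a + 756) + (−27a^2 − 381a − 1344)
  3a^3 + 57a^2 + 360a + 756 = (−(1/9)a − 44/81)(−27a^2 − 381a − 1344) + ((100/27)a + 700/27)
  −27a^2 − 381a − 1344 = (−(729/100)a − 1296/25)((100/27)a + 700/27) + (0)
Last nonzero remainder: (100/27)a + 700/27. Dividing through by 100/27 gives the monic gcd a + 7.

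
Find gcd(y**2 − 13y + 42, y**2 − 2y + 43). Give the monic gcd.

1

By polynomial division,
  y**2 − 13y + 42 = (y**2 − 2y + 43) + (−11y − 1)
  y**2 − 2y + 43 = (−(1/11)y + 23/121)(−11y − 1) + (5226/121)
  −11y − 1 = (−(1331/5226)y − 121/5226)(5226/121) + (0)
The last nonzero remainder is the constant 5226/121, so the polynomials are coprime and gcd = 1.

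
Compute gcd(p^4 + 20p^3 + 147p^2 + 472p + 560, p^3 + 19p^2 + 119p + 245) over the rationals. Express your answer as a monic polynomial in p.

p^2 + 12p + 35

Repeated division with remainder:
  p^4 + 20p^3 + 147p^2 + 472p + 560 = (p + 1)(p^3 + 19p^2 + 119p + 245) + (9p^2 + 108p + 315)
  p^3 + 19p^2 + 119p + 245 = ((1/9)p + 7/9)(9p^2 + 108p + 315) + (0)
Last nonzero remainder: 9p^2 + 108p + 315. Dividing through by 9 gives the monic gcd p^2 + 12p + 35.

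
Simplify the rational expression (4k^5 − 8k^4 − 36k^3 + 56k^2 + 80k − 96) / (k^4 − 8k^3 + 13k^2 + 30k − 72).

(4k^3 − 4k^2 − 16k + 16)/(k^2 − 7k + 12)

Apply the Euclidean algorithm:
  4k^5 − 8k^4 − 36k^3 + 56k^2 + 80k − 96 = (4k + 24)(k^4 − 8k^3 + 13k^2 + 30k − 72) + (104k^3 − 376k^2 − 352k + 1632)
  k^4 − 8k^3 + 13k^2 + 30k − 72 = ((1/104)k − 57/1352)(104k^3 − 376k^2 − 352k + 1632) + ((90/169)k^2 − (90/169)k − 540/169)
  104k^3 − 376k^2 − 352k + 1632 = ((8788/45)k − 22984/45)((90/169)k^2 − (90/169)k − 540/169) + (0)
Last nonzero remainder: (90/169)k^2 − (90/169)k − 540/169. Dividing through by 90/169 gives the monic gcd k^2 − k − 6.
Cancel k^2 − k − 6 from numerator and denominator to get the reduced form.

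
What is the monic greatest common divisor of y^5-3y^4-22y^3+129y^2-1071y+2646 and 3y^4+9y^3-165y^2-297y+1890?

y^3-2y^2-45y+126

Repeated division with remainder:
  y^5-3y^4-22y^3+129y^2-1071y+2646 = ((1/3)y-2)(3y^4+9y^3-165y^2-297y+1890) + (51y^3-102y^2-2295y+6426)
  3y^4+9y^3-165y^2-297y+1890 = ((1/17)y+5/17)(51y^3-102y^2-2295y+6426) + (0)
Last nonzero remainder: 51y^3-102y^2-2295y+6426. Dividing through by 51 gives the monic gcd y^3-2y^2-45y+126.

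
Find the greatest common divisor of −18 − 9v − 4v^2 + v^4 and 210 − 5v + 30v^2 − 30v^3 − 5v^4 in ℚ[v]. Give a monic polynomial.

3 + v + v^2

Euclidean algorithm in ℚ[v]:
  v^4 − 4v^2 − 9v − 18 = (−1/5)(−5v^4 − 30v^3 + 30v^2 − 5v + 210) + (−6v^3 + 2v^2 − 10v + 24)
  −5v^4 − 30v^3 + 30v^2 − 5v + 210 = ((5/6)v + 95/18)(−6v^3 + 2v^2 − 10v + 24) + ((250/9)v^2 + (250/9)v + 250/3)
  −6v^3 + 2v^2 − 10v + 24 = (−(27/125)v + 36/125)((250/9)v^2 + (250/9)v + 250/3) + (0)
Last nonzero remainder: (250/9)v^2 + (250/9)v + 250/3. Dividing through by 250/9 gives the monic gcd v^2 + v + 3.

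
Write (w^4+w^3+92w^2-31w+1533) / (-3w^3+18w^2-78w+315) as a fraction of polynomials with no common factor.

By polynomial division,
  w^4+w^3+92w^2-31w+1533 = (-(1/3)w-7/3)(-3w^3+18w^2-78w+315) + (108w^2-108w+2268)
  -3w^3+18w^2-78w+315 = (-(1/36)w+5/36)(108w^2-108w+2268) + (0)
Last nonzero remainder: 108w^2-108w+2268. Dividing through by 108 gives the monic gcd w^2-w+21.
Cancel w^2-w+21 from numerator and denominator to get the reduced form.

(-w^2-2w-73)/(3w-15)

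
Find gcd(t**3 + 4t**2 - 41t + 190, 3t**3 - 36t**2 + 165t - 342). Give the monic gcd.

t**2 - 6t + 19

Repeated division with remainder:
  t**3 + 4t**2 - 41t + 190 = (1/3)(3t**3 - 36t**2 + 165t - 342) + (16t**2 - 96t + 304)
  3t**3 - 36t**2 + 165t - 342 = ((3/16)t - 9/8)(16t**2 - 96t + 304) + (0)
Last nonzero remainder: 16t**2 - 96t + 304. Dividing through by 16 gives the monic gcd t**2 - 6t + 19.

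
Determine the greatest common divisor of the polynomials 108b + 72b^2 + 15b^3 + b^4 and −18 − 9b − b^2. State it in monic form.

Apply the Euclidean algorithm:
  b^4 + 15b^3 + 72b^2 + 108b = (−b^2 − 6b)(−b^2 − 9b − 18) + (0)
Last nonzero remainder: −b^2 − 9b − 18. Dividing through by −1 gives the monic gcd b^2 + 9b + 18.

18 + 9b + b^2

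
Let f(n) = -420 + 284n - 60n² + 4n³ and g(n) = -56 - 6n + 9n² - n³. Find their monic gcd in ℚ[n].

Repeated division with remainder:
  4n³ - 60n² + 284n - 420 = (-4)(-n³ + 9n² - 6n - 56) + (-24n² + 260n - 644)
  -n³ + 9n² - 6n - 56 = ((1/24)n + 11/144)(-24n² + 260n - 644) + ((35/36)n - 245/36)
  -24n² + 260n - 644 = (-(864/35)n + 3312/35)((35/36)n - 245/36) + (0)
Last nonzero remainder: (35/36)n - 245/36. Dividing through by 35/36 gives the monic gcd n - 7.

-7 + n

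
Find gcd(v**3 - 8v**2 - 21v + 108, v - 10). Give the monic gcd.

1

Repeated division with remainder:
  v**3 - 8v**2 - 21v + 108 = (v**2 + 2v - 1)(v - 10) + (98)
  v - 10 = ((1/98)v - 5/49)(98) + (0)
The last nonzero remainder is the constant 98, so the polynomials are coprime and gcd = 1.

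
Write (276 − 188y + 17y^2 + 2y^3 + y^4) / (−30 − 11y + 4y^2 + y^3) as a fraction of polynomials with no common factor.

By polynomial division,
  y^4 + 2y^3 + 17y^2 − 188y + 276 = (y − 2)(y^3 + 4y^2 − 11y − 30) + (36y^2 − 180y + 216)
  y^3 + 4y^2 − 11y − 30 = ((1/36)y + 1/4)(36y^2 − 180y + 216) + (28y − 84)
  36y^2 − 180y + 216 = ((9/7)y − 18/7)(28y − 84) + (0)
Last nonzero remainder: 28y − 84. Dividing through by 28 gives the monic gcd y − 3.
Cancel y − 3 from numerator and denominator to get the reduced form.

(−92 + 32y + 5y^2 + y^3)/(10 + 7y + y^2)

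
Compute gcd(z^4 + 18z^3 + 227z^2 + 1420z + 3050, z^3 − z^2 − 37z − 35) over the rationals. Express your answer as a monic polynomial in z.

z + 5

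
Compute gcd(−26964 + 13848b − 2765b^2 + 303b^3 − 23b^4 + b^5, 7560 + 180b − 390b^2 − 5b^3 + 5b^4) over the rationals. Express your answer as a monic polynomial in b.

Repeated division with remainder:
  b^5 − 23b^4 + 303b^3 − 2765b^2 + 13848b − 26964 = ((1/5)b − 22/5)(5b^4 − 5b^3 − 390b^2 + 180b + 7560) + (359b^3 − 4517b^2 + 13128b + 6300)
  5b^4 − 5b^3 − 390b^2 + 180b + 7560 = ((5/359)b + 20790/128881)(359b^3 − 4517b^2 + 13128b + 6300) + ((20080080/128881)b^2 − (261041040/128881)b + 843363360/128881)
  359b^3 − 4517b^2 + 13128b + 6300 = ((46268279/20080080)b + 644405/669336)((20080080/128881)b^2 − (261041040/128881)b + 843363360/128881) + (0)
Last nonzero remainder: (20080080/128881)b^2 − (261041040/128881)b + 843363360/128881. Dividing through by 20080080/128881 gives the monic gcd b^2 − 13b + 42.

42 − 13b + b^2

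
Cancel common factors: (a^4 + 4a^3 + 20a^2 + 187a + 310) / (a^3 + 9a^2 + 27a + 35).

(a^3 − a^2 + 25a + 62)/(a^2 + 4a + 7)

Euclidean algorithm in ℚ[a]:
  a^4 + 4a^3 + 20a^2 + 187a + 310 = (a − 5)(a^3 + 9a^2 + 27a + 35) + (38a^2 + 287a + 485)
  a^3 + 9a^2 + 27a + 35 = ((1/38)a + 55/1444)(38a^2 + 287a + 485) + ((4773/1444)a + 23865/1444)
  38a^2 + 287a + 485 = ((54872/4773)a + 140068/4773)((4773/1444)a + 23865/1444) + (0)
Last nonzero remainder: (4773/1444)a + 23865/1444. Dividing through by 4773/1444 gives the monic gcd a + 5.
Cancel a + 5 from numerator and denominator to get the reduced form.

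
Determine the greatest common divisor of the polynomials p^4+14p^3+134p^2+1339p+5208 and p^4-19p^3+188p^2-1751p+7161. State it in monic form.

Repeated division with remainder:
  p^4+14p^3+134p^2+1339p+5208 = (p^4-19p^3+188p^2-1751p+7161) + (33p^3-54p^2+3090p-1953)
  p^4-19p^3+188p^2-1751p+7161 = ((1/33)p-191/363)(33p^3-54p^2+3090p-1953) + ((7980/121)p^2-(7980/121)p+742140/121)
  33p^3-54p^2+3090p-1953 = ((1331/2660)p-121/380)((7980/121)p^2-(7980/121)p+742140/121) + (0)
Last nonzero remainder: (7980/121)p^2-(7980/121)p+742140/121. Dividing through by 7980/121 gives the monic gcd p^2-p+93.

p^2-p+93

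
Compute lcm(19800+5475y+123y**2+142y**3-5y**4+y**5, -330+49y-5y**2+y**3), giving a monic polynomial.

-118800-13050y+4737y**2-729y**3+172y**4-11y**5+y**6

Euclidean algorithm in ℚ[y]:
  y**5-5y**4+142y**3+123y**2+5475y+19800 = (y**2+93)(y**3-5y**2+49y-330) + (918y**2+918y+50490)
  y**3-5y**2+49y-330 = ((1/918)y-1/153)(918y**2+918y+50490) + (0)
Last nonzero remainder: 918y**2+918y+50490. Dividing through by 918 gives the monic gcd y**2+y+55.
Then lcm(f, g) = f·g / gcd(f, g); expanding and making the result monic gives the answer.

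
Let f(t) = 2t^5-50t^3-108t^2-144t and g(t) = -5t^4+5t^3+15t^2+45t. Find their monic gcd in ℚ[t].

t^3+2t^2+3t

Apply the Euclidean algorithm:
  2t^5-50t^3-108t^2-144t = (-(2/5)t-2/5)(-5t^4+5t^3+15t^2+45t) + (-42t^3-84t^2-126t)
  -5t^4+5t^3+15t^2+45t = ((5/42)t-5/14)(-42t^3-84t^2-126t) + (0)
Last nonzero remainder: -42t^3-84t^2-126t. Dividing through by -42 gives the monic gcd t^3+2t^2+3t.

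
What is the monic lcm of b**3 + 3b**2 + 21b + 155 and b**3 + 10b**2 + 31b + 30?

Euclidean algorithm in ℚ[b]:
  b**3 + 3b**2 + 21b + 155 = (b**3 + 10b**2 + 31b + 30) + (−7b**2 − 10b + 125)
  b**3 + 10b**2 + 31b + 30 = (−(1/7)b − 60/49)(−7b**2 − 10b + 125) + ((1794/49)b + 8970/49)
  −7b**2 − 10b + 125 = (−(343/1794)b + 1225/1794)((1794/49)b + 8970/49) + (0)
Last nonzero remainder: (1794/49)b + 8970/49. Dividing through by 1794/49 gives the monic gcd b + 5.
Then lcm(f, g) = f·g / gcd(f, g); expanding and making the result monic gives the answer.

b**5 + 8b**4 + 42b**3 + 278b**2 + 901b + 930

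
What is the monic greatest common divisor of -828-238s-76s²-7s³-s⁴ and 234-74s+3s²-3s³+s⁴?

Euclidean algorithm in ℚ[s]:
  -s⁴-7s³-76s²-238s-828 = (-1)(s⁴-3s³+3s²-74s+234) + (-10s³-73s²-312s-594)
  s⁴-3s³+3s²-74s+234 = (-(1/10)s+103/100)(-10s³-73s²-312s-594) + ((4699/100)s²+(4699/25)s+42291/50)
  -10s³-73s²-312s-594 = (-(1000/4699)s-3300/4699)((4699/100)s²+(4699/25)s+42291/50) + (0)
Last nonzero remainder: (4699/100)s²+(4699/25)s+42291/50. Dividing through by 4699/100 gives the monic gcd s²+4s+18.

18+4s+s²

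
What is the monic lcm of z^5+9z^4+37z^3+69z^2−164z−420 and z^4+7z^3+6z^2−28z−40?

z^6+11z^5+55z^4+143z^3−26z^2−748z−840

Repeated division with remainder:
  z^5+9z^4+37z^3+69z^2−164z−420 = (z+2)(z^4+7z^3+6z^2−28z−40) + (17z^3+85z^2−68z−340)
  z^4+7z^3+6z^2−28z−40 = ((1/17)z+2/17)(17z^3+85z^2−68z−340) + (0)
Last nonzero remainder: 17z^3+85z^2−68z−340. Dividing through by 17 gives the monic gcd z^3+5z^2−4z−20.
Then lcm(f, g) = f·g / gcd(f, g); expanding and making the result monic gives the answer.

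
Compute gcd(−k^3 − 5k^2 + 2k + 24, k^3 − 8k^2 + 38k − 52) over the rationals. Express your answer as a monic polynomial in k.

By polynomial division,
  −k^3 − 5k^2 + 2k + 24 = (−1)(k^3 − 8k^2 + 38k − 52) + (−13k^2 + 40k − 28)
  k^3 − 8k^2 + 38k − 52 = (−(1/13)k + 64/169)(−13k^2 + 40k − 28) + ((3498/169)k − 6996/169)
  −13k^2 + 40k − 28 = (−(2197/3498)k + 1183/1749)((3498/169)k − 6996/169) + (0)
Last nonzero remainder: (3498/169)k − 6996/169. Dividing through by 3498/169 gives the monic gcd k − 2.

k − 2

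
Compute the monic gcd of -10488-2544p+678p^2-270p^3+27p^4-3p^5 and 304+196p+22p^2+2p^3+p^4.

76+30p-2p^2+p^3

Repeated division with remainder:
  -3p^5+27p^4-270p^3+678p^2-2544p-10488 = (-3p+33)(p^4+2p^3+22p^2+196p+304) + (-270p^3+540p^2-8100p-20520)
  p^4+2p^3+22p^2+196p+304 = (-(1/270)p-2/135)(-270p^3+540p^2-8100p-20520) + (0)
Last nonzero remainder: -270p^3+540p^2-8100p-20520. Dividing through by -270 gives the monic gcd p^3-2p^2+30p+76.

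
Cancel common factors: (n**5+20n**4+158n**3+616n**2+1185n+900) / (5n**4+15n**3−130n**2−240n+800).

By polynomial division,
  n**5+20n**4+158n**3+616n**2+1185n+900 = ((1/5)n+17/5)(5n**4+15n**3−130n**2−240n+800) + (133n**3+1106n**2+1841n−1820)
  5n**4+15n**3−130n**2−240n+800 = ((5/133)n−505/2527)(133n**3+1106n**2+1841n−1820) + ((7875/361)n**2+(70875/361)n+157500/361)
  133n**3+1106n**2+1841n−1820 = ((6859/1125)n−4693/1125)((7875/361)n**2+(70875/361)n+157500/361) + (0)
Last nonzero remainder: (7875/361)n**2+(70875/361)n+157500/361. Dividing through by 7875/361 gives the monic gcd n**2+9n+20.
Cancel n**2+9n+20 from numerator and denominator to get the reduced form.

(n**3+11n**2+39n+45)/(5n**2−30n+40)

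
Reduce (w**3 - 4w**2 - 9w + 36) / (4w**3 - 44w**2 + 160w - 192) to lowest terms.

(w + 3)/(4w - 16)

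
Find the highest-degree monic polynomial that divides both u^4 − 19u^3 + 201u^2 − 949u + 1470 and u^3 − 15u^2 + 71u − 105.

Repeated division with remainder:
  u^4 − 19u^3 + 201u^2 − 949u + 1470 = (u − 4)(u^3 − 15u^2 + 71u − 105) + (70u^2 − 560u + 1050)
  u^3 − 15u^2 + 71u − 105 = ((1/70)u − 1/10)(70u^2 − 560u + 1050) + (0)
Last nonzero remainder: 70u^2 − 560u + 1050. Dividing through by 70 gives the monic gcd u^2 − 8u + 15.

u^2 − 8u + 15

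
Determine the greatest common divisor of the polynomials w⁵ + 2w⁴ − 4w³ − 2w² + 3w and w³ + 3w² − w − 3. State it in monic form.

w³ + 3w² − w − 3

Euclidean algorithm in ℚ[w]:
  w⁵ + 2w⁴ − 4w³ − 2w² + 3w = (w² − w)(w³ + 3w² − w − 3) + (0)
The last nonzero remainder w³ + 3w² − w − 3 is already monic.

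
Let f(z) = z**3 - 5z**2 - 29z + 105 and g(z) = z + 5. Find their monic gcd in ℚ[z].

z + 5

Repeated division with remainder:
  z**3 - 5z**2 - 29z + 105 = (z**2 - 10z + 21)(z + 5) + (0)
The last nonzero remainder z + 5 is already monic.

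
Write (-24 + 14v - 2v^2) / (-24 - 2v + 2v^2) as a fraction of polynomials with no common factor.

(3 - v)/(3 + v)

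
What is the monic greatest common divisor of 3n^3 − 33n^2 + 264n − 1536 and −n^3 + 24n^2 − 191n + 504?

Repeated division with remainder:
  3n^3 − 33n^2 + 264n − 1536 = (−3)(−n^3 + 24n^2 − 191n + 504) + (39n^2 − 309n − 24)
  −n^3 + 24n^2 − 191n + 504 = (−(1/39)n + 209/507)(39n^2 − 309n − 24) + (−(10856/169)n + 86848/169)
  39n^2 − 309n − 24 = (−(6591/10856)n − 507/10856)(−(10856/169)n + 86848/169) + (0)
Last nonzero remainder: −(10856/169)n + 86848/169. Dividing through by −10856/169 gives the monic gcd n − 8.

n − 8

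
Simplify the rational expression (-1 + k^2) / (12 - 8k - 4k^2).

(-1 - k)/(12 + 4k)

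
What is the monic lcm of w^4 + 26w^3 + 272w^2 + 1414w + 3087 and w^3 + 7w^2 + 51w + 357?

w^6 + 26w^5 + 323w^4 + 2740w^3 + 16959w^2 + 72114w + 157437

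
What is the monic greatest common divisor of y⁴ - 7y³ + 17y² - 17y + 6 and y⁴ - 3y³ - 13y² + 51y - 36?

y² - 4y + 3

By polynomial division,
  y⁴ - 7y³ + 17y² - 17y + 6 = (y⁴ - 3y³ - 13y² + 51y - 36) + (-4y³ + 30y² - 68y + 42)
  y⁴ - 3y³ - 13y² + 51y - 36 = (-(1/4)y - 9/8)(-4y³ + 30y² - 68y + 42) + ((15/4)y² - 15y + 45/4)
  -4y³ + 30y² - 68y + 42 = (-(16/15)y + 56/15)((15/4)y² - 15y + 45/4) + (0)
Last nonzero remainder: (15/4)y² - 15y + 45/4. Dividing through by 15/4 gives the monic gcd y² - 4y + 3.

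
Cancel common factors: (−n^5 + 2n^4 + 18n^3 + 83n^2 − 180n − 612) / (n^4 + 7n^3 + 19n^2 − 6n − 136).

(−n^3 + 7n^2 − 36)/(n^2 + 2n − 8)

Euclidean algorithm in ℚ[n]:
  −n^5 + 2n^4 + 18n^3 + 83n^2 − 180n − 612 = (−n + 9)(n^4 + 7n^3 + 19n^2 − 6n − 136) + (−26n^3 − 94n^2 − 262n + 612)
  n^4 + 7n^3 + 19n^2 − 6n − 136 = (−(1/26)n − 22/169)(−26n^3 − 94n^2 − 262n + 612) + (−(560/169)n^2 − (2800/169)n − 9520/169)
  −26n^3 − 94n^2 − 262n + 612 = ((2197/280)n − 1521/140)(−(560/169)n^2 − (2800/169)n − 9520/169) + (0)
Last nonzero remainder: −(560/169)n^2 − (2800/169)n − 9520/169. Dividing through by −560/169 gives the monic gcd n^2 + 5n + 17.
Cancel n^2 + 5n + 17 from numerator and denominator to get the reduced form.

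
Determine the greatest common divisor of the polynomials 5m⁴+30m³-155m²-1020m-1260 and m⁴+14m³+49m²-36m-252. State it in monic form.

m²+10m+21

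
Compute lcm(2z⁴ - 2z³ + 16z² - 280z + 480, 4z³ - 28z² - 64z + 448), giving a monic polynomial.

Euclidean algorithm in ℚ[z]:
  2z⁴ - 2z³ + 16z² - 280z + 480 = ((1/2)z + 3)(4z³ - 28z² - 64z + 448) + (132z² - 312z - 864)
  4z³ - 28z² - 64z + 448 = ((1/33)z - 17/121)(132z² - 312z - 864) + (-(9880/121)z + 39520/121)
  132z² - 312z - 864 = (-(3993/2470)z - 3267/1235)(-(9880/121)z + 39520/121) + (0)
Last nonzero remainder: -(9880/121)z + 39520/121. Dividing through by -9880/121 gives the monic gcd z - 4.
Then lcm(f, g) = f·g / gcd(f, g); expanding and making the result monic gives the answer.

z⁶ - 4z⁵ - 17z⁴ - 136z³ + 436z² + 3200z - 6720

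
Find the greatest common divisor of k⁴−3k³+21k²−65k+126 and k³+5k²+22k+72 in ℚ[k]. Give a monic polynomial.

k²+k+18

Apply the Euclidean algorithm:
  k⁴−3k³+21k²−65k+126 = (k−8)(k³+5k²+22k+72) + (39k²+39k+702)
  k³+5k²+22k+72 = ((1/39)k+4/39)(39k²+39k+702) + (0)
Last nonzero remainder: 39k²+39k+702. Dividing through by 39 gives the monic gcd k²+k+18.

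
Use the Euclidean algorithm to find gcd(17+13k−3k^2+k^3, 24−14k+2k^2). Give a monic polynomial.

By polynomial division,
  k^3−3k^2+13k+17 = ((1/2)k+2)(2k^2−14k+24) + (29k−31)
  2k^2−14k+24 = ((2/29)k−344/841)(29k−31) + (9520/841)
  29k−31 = ((24389/9520)k−26071/9520)(9520/841) + (0)
The last nonzero remainder is the constant 9520/841, so the polynomials are coprime and gcd = 1.

1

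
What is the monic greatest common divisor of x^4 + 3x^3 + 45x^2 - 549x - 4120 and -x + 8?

Apply the Euclidean algorithm:
  x^4 + 3x^3 + 45x^2 - 549x - 4120 = (-x^3 - 11x^2 - 133x - 515)(-x + 8) + (0)
Last nonzero remainder: -x + 8. Dividing through by -1 gives the monic gcd x - 8.

x - 8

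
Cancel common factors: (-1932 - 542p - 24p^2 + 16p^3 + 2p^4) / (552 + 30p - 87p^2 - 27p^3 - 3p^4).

(84 - 2p - 2p^2)/(-24 + 6p + 3p^2)

Repeated division with remainder:
  2p^4 + 16p^3 - 24p^2 - 542p - 1932 = (-2/3)(-3p^4 - 27p^3 - 87p^2 + 30p + 552) + (-2p^3 - 82p^2 - 522p - 1564)
  -3p^4 - 27p^3 - 87p^2 + 30p + 552 = ((3/2)p - 48)(-2p^3 - 82p^2 - 522p - 1564) + (-3240p^2 - 22680p - 74520)
  -2p^3 - 82p^2 - 522p - 1564 = ((1/1620)p + 17/810)(-3240p^2 - 22680p - 74520) + (0)
Last nonzero remainder: -3240p^2 - 22680p - 74520. Dividing through by -3240 gives the monic gcd p^2 + 7p + 23.
Cancel p^2 + 7p + 23 from numerator and denominator to get the reduced form.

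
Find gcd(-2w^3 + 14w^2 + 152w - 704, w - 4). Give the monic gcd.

By polynomial division,
  -2w^3 + 14w^2 + 152w - 704 = (-2w^2 + 6w + 176)(w - 4) + (0)
The last nonzero remainder w - 4 is already monic.

w - 4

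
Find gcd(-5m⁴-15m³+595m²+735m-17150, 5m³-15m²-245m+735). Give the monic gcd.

Euclidean algorithm in ℚ[m]:
  -5m⁴-15m³+595m²+735m-17150 = (-m-6)(5m³-15m²-245m+735) + (260m²-12740)
  5m³-15m²-245m+735 = ((1/52)m-3/52)(260m²-12740) + (0)
Last nonzero remainder: 260m²-12740. Dividing through by 260 gives the monic gcd m²-49.

m²-49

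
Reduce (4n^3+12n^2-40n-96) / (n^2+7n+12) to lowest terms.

Repeated division with remainder:
  4n^3+12n^2-40n-96 = (4n-16)(n^2+7n+12) + (24n+96)
  n^2+7n+12 = ((1/24)n+1/8)(24n+96) + (0)
Last nonzero remainder: 24n+96. Dividing through by 24 gives the monic gcd n+4.
Cancel n+4 from numerator and denominator to get the reduced form.

(4n^2-4n-24)/(n+3)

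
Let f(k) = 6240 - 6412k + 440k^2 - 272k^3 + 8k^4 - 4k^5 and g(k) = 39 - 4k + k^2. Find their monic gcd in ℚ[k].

39 - 4k + k^2

Apply the Euclidean algorithm:
  -4k^5 + 8k^4 - 272k^3 + 440k^2 - 6412k + 6240 = (-4k^3 - 8k^2 - 148k + 160)(k^2 - 4k + 39) + (0)
The last nonzero remainder k^2 - 4k + 39 is already monic.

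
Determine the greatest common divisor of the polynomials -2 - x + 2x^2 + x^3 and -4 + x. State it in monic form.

Repeated division with remainder:
  x^3 + 2x^2 - x - 2 = (x^2 + 6x + 23)(x - 4) + (90)
  x - 4 = ((1/90)x - 2/45)(90) + (0)
The last nonzero remainder is the constant 90, so the polynomials are coprime and gcd = 1.

1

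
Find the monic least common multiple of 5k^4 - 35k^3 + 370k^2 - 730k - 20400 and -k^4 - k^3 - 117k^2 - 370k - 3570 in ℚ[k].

By polynomial division,
  5k^4 - 35k^3 + 370k^2 - 730k - 20400 = (-5)(-k^4 - k^3 - 117k^2 - 370k - 3570) + (-40k^3 - 215k^2 - 2580k - 38250)
  -k^4 - k^3 - 117k^2 - 370k - 3570 = ((1/40)k - 7/64)(-40k^3 - 215k^2 - 2580k - 38250) + (-(4865/64)k^2 + (4865/16)k - 248115/32)
  -40k^3 - 215k^2 - 2580k - 38250 = ((512/973)k + 4800/973)(-(4865/64)k^2 + (4865/16)k - 248115/32) + (0)
Last nonzero remainder: -(4865/64)k^2 + (4865/16)k - 248115/32. Dividing through by -4865/64 gives the monic gcd k^2 - 4k + 102.
Then lcm(f, g) = f·g / gcd(f, g); expanding and making the result monic gives the answer.

k^6 - 2k^5 + 74k^4 - 21k^3 - 2220k^2 - 25510k - 142800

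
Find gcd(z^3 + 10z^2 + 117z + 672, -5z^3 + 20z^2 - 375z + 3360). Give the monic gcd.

Apply the Euclidean algorithm:
  z^3 + 10z^2 + 117z + 672 = (-1/5)(-5z^3 + 20z^2 - 375z + 3360) + (14z^2 + 42z + 1344)
  -5z^3 + 20z^2 - 375z + 3360 = (-(5/14)z + 5/2)(14z^2 + 42z + 1344) + (0)
Last nonzero remainder: 14z^2 + 42z + 1344. Dividing through by 14 gives the monic gcd z^2 + 3z + 96.

z^2 + 3z + 96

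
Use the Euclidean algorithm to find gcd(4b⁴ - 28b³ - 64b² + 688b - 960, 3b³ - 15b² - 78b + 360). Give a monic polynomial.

b³ - 5b² - 26b + 120

Apply the Euclidean algorithm:
  4b⁴ - 28b³ - 64b² + 688b - 960 = ((4/3)b - 8/3)(3b³ - 15b² - 78b + 360) + (0)
Last nonzero remainder: 3b³ - 15b² - 78b + 360. Dividing through by 3 gives the monic gcd b³ - 5b² - 26b + 120.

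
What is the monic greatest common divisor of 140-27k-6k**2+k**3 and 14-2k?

Apply the Euclidean algorithm:
  k**3-6k**2-27k+140 = (-(1/2)k**2-(1/2)k+10)(-2k+14) + (0)
Last nonzero remainder: -2k+14. Dividing through by -2 gives the monic gcd k-7.

-7+k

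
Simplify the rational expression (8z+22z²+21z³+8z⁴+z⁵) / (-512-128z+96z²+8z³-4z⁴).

(-z-2z²-z³)/(64-32z+4z²)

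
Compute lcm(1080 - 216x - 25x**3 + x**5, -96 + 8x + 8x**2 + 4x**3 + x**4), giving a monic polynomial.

-8640 + 3888x + 648x**2 - 16x**3 - 50x**4 - 33x**5 + 2x**6 + x**7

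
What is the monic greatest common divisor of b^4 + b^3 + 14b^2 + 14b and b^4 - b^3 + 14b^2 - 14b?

b^3 + 14b

Euclidean algorithm in ℚ[b]:
  b^4 + b^3 + 14b^2 + 14b = (b^4 - b^3 + 14b^2 - 14b) + (2b^3 + 28b)
  b^4 - b^3 + 14b^2 - 14b = ((1/2)b - 1/2)(2b^3 + 28b) + (0)
Last nonzero remainder: 2b^3 + 28b. Dividing through by 2 gives the monic gcd b^3 + 14b.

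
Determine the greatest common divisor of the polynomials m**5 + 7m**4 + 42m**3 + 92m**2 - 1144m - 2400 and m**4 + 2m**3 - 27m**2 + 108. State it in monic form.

Apply the Euclidean algorithm:
  m**5 + 7m**4 + 42m**3 + 92m**2 - 1144m - 2400 = (m + 5)(m**4 + 2m**3 - 27m**2 + 108) + (59m**3 + 227m**2 - 1252m - 2940)
  m**4 + 2m**3 - 27m**2 + 108 = ((1/59)m - 109/3481)(59m**3 + 227m**2 - 1252m - 2940) + ((4624/3481)m**2 + (36992/3481)m + 55488/3481)
  59m**3 + 227m**2 - 1252m - 2940 = ((205379/4624)m - 852845/4624)((4624/3481)m**2 + (36992/3481)m + 55488/3481) + (0)
Last nonzero remainder: (4624/3481)m**2 + (36992/3481)m + 55488/3481. Dividing through by 4624/3481 gives the monic gcd m**2 + 8m + 12.

m**2 + 8m + 12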